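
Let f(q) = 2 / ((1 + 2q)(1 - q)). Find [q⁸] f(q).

Partial fractions give a closed form: a_n = (4/3)·(-2)^n + (2/3)·1^n.
At n = 8: a_8 = 342.

342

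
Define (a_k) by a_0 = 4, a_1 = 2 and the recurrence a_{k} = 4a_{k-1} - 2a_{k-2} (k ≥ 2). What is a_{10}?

The ordinary generating function has denominator 1 - 4x + 2x^2.
Iterating the recurrence: a_0,…,a_{10} = 4, 2, 0, -4, -16, -56, -192, -656, -2240, -7648, -26112.

-26112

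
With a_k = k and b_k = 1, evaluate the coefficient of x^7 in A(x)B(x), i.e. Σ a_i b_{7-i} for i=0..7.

The convolution is the t^7 coefficient of A(t)B(t).
Σ = 0·1 + 1·1 + 2·1 + 3·1 + 4·1 + 5·1 + 6·1 + 7·1 = 28.

28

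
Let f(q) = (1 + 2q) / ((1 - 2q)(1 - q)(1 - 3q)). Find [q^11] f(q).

The denominator gives the recurrence a_n = 6a_(n−1) − 11a_(n−2) + 6a_(n−3) for n ≥ 3; the numerator fixes a_0 = 1, a_1 = 8, a_2 = 37.
Iterating: 1, 8, 37, 140, 481, 1568, 4957, 15380, 47161, 143528, 434677, 1312220, so a_11 = 1312220.

1312220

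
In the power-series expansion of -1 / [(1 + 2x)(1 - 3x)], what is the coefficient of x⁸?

-4039

The denominator gives the recurrence a_n = a_(n−1) + 6a_(n−2) for n ≥ 2; the numerator fixes a_0 = -1, a_1 = -1.
Iterating: -1, -1, -7, -13, -55, -133, -463, -1261, -4039, so a_8 = -4039.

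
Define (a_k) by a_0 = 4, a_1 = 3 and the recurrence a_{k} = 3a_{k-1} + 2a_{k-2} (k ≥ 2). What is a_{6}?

The ordinary generating function has denominator 1 - 3q - 2q^2.
Iterating the recurrence: a_0,…,a_{6} = 4, 3, 17, 57, 205, 729, 2597.

2597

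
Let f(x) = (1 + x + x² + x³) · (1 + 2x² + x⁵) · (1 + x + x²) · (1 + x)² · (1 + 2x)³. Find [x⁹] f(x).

667

(1 + x + x² + x³) has coefficients 1,1,1,1 for degrees 0…3.
(1 + 2x² + x⁵) has coefficients 1,0,2,0,0,1,0,0,0,0 for degrees 0…9.
Multiplying by (1 + x + x²) gives running coefficients 1,1,3,2,2,1,1,1,0,0 for degrees 0…9.
Multiplying by (1 + x)² gives running coefficients 1,3,6,9,9,7,5,4,3,1 for degrees 0…9.
Finally multiplying by (1 + 2x)³, the product of all factors after the first has coefficients 1,9,36,89,159,217,227,190,143,107 for degrees 0…9.
[x⁹] = 1·107 + 1·143 + 1·190 + 1·227 = 667.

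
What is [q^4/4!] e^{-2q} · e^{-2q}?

The EGF product rule gives c_4 = Σ_{k_1+k_2=4} C(4; k_1,k_2) · ∏ g_i(k_i), where e^{-2q} gives (-2)^k; e^{-2q} gives (-2)^k.
g_1(k) for k = 0…4: 1, -2, 4, -8, 16.
g_2(k) for k = 0…4: 1, -2, 4, -8, 16.
c_4 = Σ_k C(4,k)·g_1(k)·g_2(4−k) = 1·1·16 + 4·(-2)·(-8) + 6·4·4 + 4·(-8)·(-2) + 1·16·1 = 16 + 64 + 96 + 64 + 16 = 256.

256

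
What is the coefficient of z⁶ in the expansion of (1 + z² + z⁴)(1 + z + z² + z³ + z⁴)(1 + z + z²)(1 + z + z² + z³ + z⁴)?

(1 + z² + z⁴) has coefficients 1,0,1,0,1 for degrees 0…4.
(1 + z + z² + z³ + z⁴) has coefficients 1,1,1,1,1,0,0 for degrees 0…6.
Multiplying by (1 + z + z²) gives running coefficients 1,2,3,3,3,2,1 for degrees 0…6.
Finally multiplying by (1 + z + z² + z³ + z⁴), the product of all factors after the first has coefficients 1,3,6,9,12,13,12 for degrees 0…6.
[z⁶] = 1·12 + 1·12 + 1·6 = 30.

30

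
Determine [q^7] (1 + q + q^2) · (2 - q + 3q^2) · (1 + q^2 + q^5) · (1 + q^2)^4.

(1 + q + q^2) has coefficients 1,1,1 for degrees 0…2.
(2 - q + 3q^2) has coefficients 2,-1,3,0,0,0,0,0 for degrees 0…7.
Multiplying by (1 + q^2 + q^5) gives running coefficients 2,-1,5,-1,3,2,-1,3 for degrees 0…7.
Finally multiplying by (1 + q^2)^4, the product of all factors after the first has coefficients 2,-1,13,-5,35,-8,49,1 for degrees 0…7.
[q^7] = 1·1 + 1·49 + 1·(-8) = 42.

42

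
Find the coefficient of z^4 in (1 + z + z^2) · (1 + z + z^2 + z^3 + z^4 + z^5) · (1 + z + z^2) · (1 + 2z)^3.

(1 + z + z^2) has coefficients 1,1,1 for degrees 0…2.
(1 + z + z^2 + z^3 + z^4 + z^5) has coefficients 1,1,1,1,1 for degrees 0…4.
Multiplying by (1 + z + z^2) gives running coefficients 1,2,3,3,3 for degrees 0…4.
Finally multiplying by (1 + 2z)^3, the product of all factors after the first has coefficients 1,8,27,53,73 for degrees 0…4.
[z^4] = 1·73 + 1·53 + 1·27 = 153.

153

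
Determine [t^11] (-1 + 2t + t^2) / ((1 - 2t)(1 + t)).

342

The denominator gives the recurrence a_n = a_(n−1) + 2a_(n−2) for n ≥ 3; the numerator fixes a_0 = -1, a_1 = 1, a_2 = 0.
Iterating: -1, 1, 0, 2, 2, 6, 10, 22, 42, 86, 170, 342, so a_11 = 342.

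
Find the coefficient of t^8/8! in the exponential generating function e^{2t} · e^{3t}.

The EGF product rule gives c_8 = Σ_{k_1+k_2=8} C(8; k_1,k_2) · ∏ g_i(k_i), where e^{2t} gives (2)^k; e^{3t} gives (3)^k.
g_1(k) for k = 0…8: 1, 2, 4, 8, 16, 32, 64, 128, 256.
g_2(k) for k = 0…8: 1, 3, 9, 27, 81, 243, 729, 2187, 6561.
c_8 = Σ_k C(8,k)·g_1(k)·g_2(8−k) = 1·1·6561 + 8·2·2187 + 28·4·729 + 56·8·243 + 70·16·81 + 56·32·27 + 28·64·9 + 8·128·3 + 1·256·1 = 6561 + 34992 + 81648 + 108864 + 90720 + 48384 + 16128 + 3072 + 256 = 390625.

390625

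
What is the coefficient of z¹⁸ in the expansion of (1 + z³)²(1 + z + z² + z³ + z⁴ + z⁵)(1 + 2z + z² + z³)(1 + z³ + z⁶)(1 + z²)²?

49

(1 + z³)² has coefficients 1,0,0,2,0,0,1 for degrees 0…6.
(1 + z + z² + z³ + z⁴ + z⁵) has coefficients 1,1,1,1,1,1,0,0,0,0,0,0,0,0,0,0,0,0,0 for degrees 0…18.
Multiplying by (1 + 2z + z² + z³) gives running coefficients 1,3,4,5,5,5,4,2,1,0,0,0,0,0,0,0,0,0,0 for degrees 0…18.
Multiplying by (1 + z³ + z⁶) gives running coefficients 1,3,4,6,8,9,10,10,10,9,7,6,4,2,1,0,0,0,0 for degrees 0…18.
Finally multiplying by (1 + z²)², the product of all factors after the first has coefficients 1,3,6,12,17,24,30,34,38,38,37,34,28,23,16,10,6,2,1 for degrees 0…18.
[z¹⁸] = 1·1 + 2·10 + 1·28 = 49.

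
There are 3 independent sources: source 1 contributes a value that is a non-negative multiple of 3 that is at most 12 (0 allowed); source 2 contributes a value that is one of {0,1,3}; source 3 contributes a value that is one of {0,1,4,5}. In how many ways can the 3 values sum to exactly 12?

3

The generating function for the choices is (1 + x³ + x⁶ + x⁹ + x¹²)·(1 + x + x³)·(1 + x + x⁴ + x⁵); the count is [x¹²].
(1 + x³ + x⁶ + x⁹ + x¹²) has coefficients 1,0,0,1,0,0,1,0,0,1,0,0,1 for degrees 0…12.
(1 + x + x³) has coefficients 1,1,0,1,0,0,0,0,0,0,0,0,0 for degrees 0…12.
Finally multiplying by (1 + x + x⁴ + x⁵), the product of all factors after the first has coefficients 1,2,1,1,2,2,1,1,1,0,0,0,0 for degrees 0…12.
[x¹²] = 1·0 + 1·0 + 1·1 + 1·1 + 1·1 = 3.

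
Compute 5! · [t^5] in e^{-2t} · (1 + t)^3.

The EGF product rule gives c_5 = Σ_{k_1+k_2=5} C(5; k_1,k_2) · ∏ g_i(k_i), where e^{-2t} gives (-2)^k; (1+t)^3 gives the falling factorial (3)_k.
g_1(k) for k = 0…5: 1, -2, 4, -8, 16, -32.
g_2(k) for k = 0…5: 1, 3, 6, 6, 0, 0.
c_5 = Σ_k C(5,k)·g_1(k)·g_2(5−k) = 10·4·6 + 10·(-8)·6 + 5·16·3 + 1·(-32)·1 = 240 − 480 + 240 − 32 = -32.

-32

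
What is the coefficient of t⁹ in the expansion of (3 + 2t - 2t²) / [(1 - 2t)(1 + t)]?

1195

The denominator gives the recurrence a_n = a_(n−1) + 2a_(n−2) for n ≥ 3; the numerator fixes a_0 = 3, a_1 = 5, a_2 = 9.
Iterating: 3, 5, 9, 19, 37, 75, 149, 299, 597, 1195, so a_9 = 1195.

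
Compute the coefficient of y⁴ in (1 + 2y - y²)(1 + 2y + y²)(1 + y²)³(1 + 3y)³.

(1 + 2y - y²) has coefficients 1,2,-1 for degrees 0…2.
(1 + 2y + y²) has coefficients 1,2,1,0,0 for degrees 0…4.
Multiplying by (1 + y²)³ gives running coefficients 1,2,4,6,6 for degrees 0…4.
Finally multiplying by (1 + 3y)³, the product of all factors after the first has coefficients 1,11,49,123,222 for degrees 0…4.
[y⁴] = 1·222 + 2·123 − 1·49 = 419.

419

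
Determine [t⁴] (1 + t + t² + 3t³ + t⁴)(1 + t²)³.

(1 + t + t² + 3t³ + t⁴) has coefficients 1,1,1,3,1 for degrees 0…4.
(1 + t²)³ has coefficients 1,0,3,0,3 for degrees 0…4.
[t⁴] = 1·3 + 1·0 + 1·3 + 3·0 + 1·1 = 7.

7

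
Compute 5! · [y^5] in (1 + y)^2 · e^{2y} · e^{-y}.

The EGF product rule gives c_5 = Σ_{k_1+k_2+k_3=5} C(5; k_1,k_2,k_3) · ∏ g_i(k_i), where (1+y)^2 gives the falling factorial (2)_k; e^{2y} gives (2)^k; e^{-y} gives (-1)^k.
g_1(k) for k = 0…5: 1, 2, 2, 0, 0, 0.
g_2(k) for k = 0…5: 1, 2, 4, 8, 16, 32.
g_3(k) for k = 0…5: 1, -1, 1, -1, 1, -1.
First combine the last two factors: h(k) = Σ_j C(k,j)·g_2(j)·g_3(k−j) for k = 0…5: 1, 1, 1, 1, 1, 1.
c_5 = Σ_k C(5,k)·g_1(k)·h(5−k) = 1·1·1 + 5·2·1 + 10·2·1 = 1 + 10 + 20 = 31.

31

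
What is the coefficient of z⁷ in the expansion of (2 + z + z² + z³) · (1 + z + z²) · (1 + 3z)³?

(2 + z + z² + z³) has coefficients 2,1,1,1 for degrees 0…3.
(1 + z + z²) has coefficients 1,1,1,0,0,0,0,0 for degrees 0…7.
Finally multiplying by (1 + 3z)³, the product of all factors after the first has coefficients 1,10,37,63,54,27,0,0 for degrees 0…7.
[z⁷] = 2·0 + 1·0 + 1·27 + 1·54 = 81.

81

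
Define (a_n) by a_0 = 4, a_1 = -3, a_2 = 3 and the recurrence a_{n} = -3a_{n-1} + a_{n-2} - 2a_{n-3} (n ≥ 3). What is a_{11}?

The ordinary generating function has denominator 1 + 3y - y^2 + 2y^3.
Iterating the recurrence: a_0,…,a_{11} = 4, -3, 3, -20, 69, -233, 808, -2795, 9659, -33388, 115413, -398945.

-398945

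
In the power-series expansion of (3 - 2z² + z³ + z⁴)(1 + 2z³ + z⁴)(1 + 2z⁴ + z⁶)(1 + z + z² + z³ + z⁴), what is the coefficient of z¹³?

(3 - 2z² + z³ + z⁴) has coefficients 3,0,-2,1,1 for degrees 0…4.
(1 + 2z³ + z⁴) has coefficients 1,0,0,2,1,0,0,0,0,0,0,0,0,0 for degrees 0…13.
Multiplying by (1 + 2z⁴ + z⁶) gives running coefficients 1,0,0,2,3,0,1,4,2,2,1,0,0,0 for degrees 0…13.
Finally multiplying by (1 + z + z² + z³ + z⁴), the product of all factors after the first has coefficients 1,1,1,3,6,5,6,10,10,9,10,9,5,3 for degrees 0…13.
[z¹³] = 3·3 − 2·9 + 1·10 + 1·9 = 10.

10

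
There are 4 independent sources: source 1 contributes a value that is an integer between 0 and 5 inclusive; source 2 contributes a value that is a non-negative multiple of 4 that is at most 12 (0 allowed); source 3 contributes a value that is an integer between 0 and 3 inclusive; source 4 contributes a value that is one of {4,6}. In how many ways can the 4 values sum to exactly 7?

6

The generating function for the choices is (1 + q + q² + q³ + q⁴ + q⁵)·(1 + q⁴ + q⁸ + q¹²)·(1 + q + q² + q³)·(q⁴ + q⁶); the count is [q⁷].
(1 + q + q² + q³ + q⁴ + q⁵) has coefficients 1,1,1,1,1,1 for degrees 0…5.
(1 + q⁴ + q⁸ + q¹²) has coefficients 1,0,0,0,1,0,0,0 for degrees 0…7.
Multiplying by (1 + q + q² + q³) gives running coefficients 1,1,1,1,1,1,1,1 for degrees 0…7.
Finally multiplying by (q⁴ + q⁶), the product of all factors after the first has coefficients 0,0,0,0,1,1,2,2 for degrees 0…7.
[q⁷] = 1·2 + 1·2 + 1·1 + 1·1 + 1·0 + 1·0 = 6.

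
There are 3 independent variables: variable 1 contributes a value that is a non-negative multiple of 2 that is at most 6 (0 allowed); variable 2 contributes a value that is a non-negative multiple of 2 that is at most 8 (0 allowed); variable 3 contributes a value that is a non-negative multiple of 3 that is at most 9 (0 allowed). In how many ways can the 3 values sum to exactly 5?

The generating function for the choices is (1 + z² + z⁴ + z⁶)·(1 + z² + z⁴ + z⁶ + z⁸)·(1 + z³ + z⁶ + z⁹); the count is [z⁵].
(1 + z² + z⁴ + z⁶) has coefficients 1,0,1,0,1,0 for degrees 0…5.
(1 + z² + z⁴ + z⁶ + z⁸) has coefficients 1,0,1,0,1,0 for degrees 0…5.
Finally multiplying by (1 + z³ + z⁶ + z⁹), the product of all factors after the first has coefficients 1,0,1,1,1,1 for degrees 0…5.
[z⁵] = 1·1 + 1·1 + 1·0 = 2.

2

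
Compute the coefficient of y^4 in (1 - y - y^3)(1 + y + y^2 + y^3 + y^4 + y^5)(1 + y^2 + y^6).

(1 - y - y^3) has coefficients 1,-1,0,-1 for degrees 0…3.
(1 + y + y^2 + y^3 + y^4 + y^5) has coefficients 1,1,1,1,1 for degrees 0…4.
Finally multiplying by (1 + y^2 + y^6), the product of all factors after the first has coefficients 1,1,2,2,2 for degrees 0…4.
[y^4] = 1·2 − 1·2 − 1·1 = -1.

-1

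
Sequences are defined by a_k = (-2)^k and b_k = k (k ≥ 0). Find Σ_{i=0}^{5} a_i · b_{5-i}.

Write out a_i and b_{5-i} for i = 0,…,5 and sum the products.
Σ = 1·5 − 2·4 + 4·3 − 8·2 + 16·1 − 32·0 = 9.

9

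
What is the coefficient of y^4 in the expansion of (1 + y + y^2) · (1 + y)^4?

11

(1 + y + y^2) has coefficients 1,1,1 for degrees 0…2.
(1 + y)^4 has coefficients 1,4,6,4,1 for degrees 0…4.
[y^4] = 1·1 + 1·4 + 1·6 = 11.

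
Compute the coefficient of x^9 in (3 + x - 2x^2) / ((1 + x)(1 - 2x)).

The denominator gives the recurrence a_n = a_(n−1) + 2a_(n−2) for n ≥ 3; the numerator fixes a_0 = 3, a_1 = 4, a_2 = 8.
Iterating: 3, 4, 8, 16, 32, 64, 128, 256, 512, 1024, so a_9 = 1024.

1024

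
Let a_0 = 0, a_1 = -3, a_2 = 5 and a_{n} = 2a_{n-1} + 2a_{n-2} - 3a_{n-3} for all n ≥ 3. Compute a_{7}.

The ordinary generating function has denominator 1 - 2x - 2x^2 + 3x^3.
Iterating the recurrence: a_0,…,a_{7} = 0, -3, 5, 4, 27, 47, 136, 285.

285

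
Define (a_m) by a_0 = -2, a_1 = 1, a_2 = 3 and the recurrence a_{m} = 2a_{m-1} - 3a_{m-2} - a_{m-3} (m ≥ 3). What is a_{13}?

The ordinary generating function has denominator 1 - 2q + 3q^2 + q^3.
Iterating the recurrence: a_0,…,a_{13} = -2, 1, 3, 5, 0, -18, -41, -28, 85, 295, 363, -244, -1872, -3375.

-3375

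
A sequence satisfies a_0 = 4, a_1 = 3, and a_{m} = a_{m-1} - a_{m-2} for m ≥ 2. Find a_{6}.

The ordinary generating function has denominator 1 - t + t^2.
Iterating the recurrence: a_0,…,a_{6} = 4, 3, -1, -4, -3, 1, 4.

4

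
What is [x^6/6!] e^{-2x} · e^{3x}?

1

The EGF product rule gives c_6 = Σ_{k_1+k_2=6} C(6; k_1,k_2) · ∏ g_i(k_i), where e^{-2x} gives (-2)^k; e^{3x} gives (3)^k.
g_1(k) for k = 0…6: 1, -2, 4, -8, 16, -32, 64.
g_2(k) for k = 0…6: 1, 3, 9, 27, 81, 243, 729.
c_6 = Σ_k C(6,k)·g_1(k)·g_2(6−k) = 1·1·729 + 6·(-2)·243 + 15·4·81 + 20·(-8)·27 + 15·16·9 + 6·(-32)·3 + 1·64·1 = 729 − 2916 + 4860 − 4320 + 2160 − 576 + 64 = 1.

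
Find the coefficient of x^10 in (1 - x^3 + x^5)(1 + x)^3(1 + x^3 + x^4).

5

(1 - x^3 + x^5) has coefficients 1,0,0,-1,0,1 for degrees 0…5.
(1 + x)^3 has coefficients 1,3,3,1,0,0,0,0,0,0,0 for degrees 0…10.
Finally multiplying by (1 + x^3 + x^4), the product of all factors after the first has coefficients 1,3,3,2,4,6,4,1,0,0,0 for degrees 0…10.
[x^10] = 1·0 − 1·1 + 1·6 = 5.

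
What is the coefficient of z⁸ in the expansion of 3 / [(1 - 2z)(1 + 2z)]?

Partial fractions give a closed form: a_n = (3/2)·2^n + (3/2)·(-2)^n.
At n = 8: a_8 = 768.

768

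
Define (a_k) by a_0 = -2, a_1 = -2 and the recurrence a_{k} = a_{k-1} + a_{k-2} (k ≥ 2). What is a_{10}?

The ordinary generating function has denominator 1 - z - z^2.
Iterating the recurrence: a_0,…,a_{10} = -2, -2, -4, -6, -10, -16, -26, -42, -68, -110, -178.

-178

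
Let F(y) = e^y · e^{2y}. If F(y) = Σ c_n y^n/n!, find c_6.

729

The EGF product rule gives c_6 = Σ_{k_1+k_2=6} C(6; k_1,k_2) · ∏ g_i(k_i), where e^y gives (1)^k; e^{2y} gives (2)^k.
g_1(k) for k = 0…6: 1, 1, 1, 1, 1, 1, 1.
g_2(k) for k = 0…6: 1, 2, 4, 8, 16, 32, 64.
c_6 = Σ_k C(6,k)·g_1(k)·g_2(6−k) = 1·1·64 + 6·1·32 + 15·1·16 + 20·1·8 + 15·1·4 + 6·1·2 + 1·1·1 = 64 + 192 + 240 + 160 + 60 + 12 + 1 = 729.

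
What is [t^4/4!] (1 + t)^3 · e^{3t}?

801

The EGF product rule gives c_4 = Σ_{k_1+k_2=4} C(4; k_1,k_2) · ∏ g_i(k_i), where (1+t)^3 gives the falling factorial (3)_k; e^{3t} gives (3)^k.
g_1(k) for k = 0…4: 1, 3, 6, 6, 0.
g_2(k) for k = 0…4: 1, 3, 9, 27, 81.
c_4 = Σ_k C(4,k)·g_1(k)·g_2(4−k) = 1·1·81 + 4·3·27 + 6·6·9 + 4·6·3 = 81 + 324 + 324 + 72 = 801.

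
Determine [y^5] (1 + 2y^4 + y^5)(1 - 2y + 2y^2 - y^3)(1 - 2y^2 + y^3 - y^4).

3

(1 + 2y^4 + y^5) has coefficients 1,0,0,0,2,1 for degrees 0…5.
(1 - 2y + 2y^2 - y^3) has coefficients 1,-2,2,-1,0,0 for degrees 0…5.
Finally multiplying by (1 - 2y^2 + y^3 - y^4), the product of all factors after the first has coefficients 1,-2,0,4,-7,6 for degrees 0…5.
[y^5] = 1·6 + 2·(-2) + 1·1 = 3.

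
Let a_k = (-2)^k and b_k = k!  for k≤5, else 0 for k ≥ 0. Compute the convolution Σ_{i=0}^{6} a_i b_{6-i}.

The convolution is the x^6 coefficient of A(x)B(x).
Σ = 1·0 − 2·120 + 4·24 − 8·6 + 16·2 − 32·1 + 64·1 = -128.

-128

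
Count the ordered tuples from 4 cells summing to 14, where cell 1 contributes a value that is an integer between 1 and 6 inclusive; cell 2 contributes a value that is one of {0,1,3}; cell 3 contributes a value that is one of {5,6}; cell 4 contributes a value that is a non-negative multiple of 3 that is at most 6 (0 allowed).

The generating function for the choices is (t + t^2 + t^3 + t^4 + t^5 + t^6)·(1 + t + t^3)·(t^5 + t^6)·(1 + t^3 + t^6); the count is [t^14].
(t + t^2 + t^3 + t^4 + t^5 + t^6) has coefficients 0,1,1,1,1,1,1 for degrees 0…6.
(1 + t + t^3) has coefficients 1,1,0,1,0,0,0,0,0,0,0,0,0,0,0 for degrees 0…14.
Multiplying by (t^5 + t^6) gives running coefficients 0,0,0,0,0,1,2,1,1,1,0,0,0,0,0 for degrees 0…14.
Finally multiplying by (1 + t^3 + t^6), the product of all factors after the first has coefficients 0,0,0,0,0,1,2,1,2,3,1,2,3,1,1 for degrees 0…14.
[t^14] = 1·1 + 1·3 + 1·2 + 1·1 + 1·3 + 1·2 = 12.

12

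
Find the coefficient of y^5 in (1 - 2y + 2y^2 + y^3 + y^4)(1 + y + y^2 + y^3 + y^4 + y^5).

(1 - 2y + 2y^2 + y^3 + y^4) has coefficients 1,-2,2,1,1 for degrees 0…4.
(1 + y + y^2 + y^3 + y^4 + y^5) has coefficients 1,1,1,1,1,1 for degrees 0…5.
[y^5] = 1·1 − 2·1 + 2·1 + 1·1 + 1·1 = 3.

3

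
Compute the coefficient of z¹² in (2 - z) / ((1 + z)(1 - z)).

Partial fractions give a closed form: a_n = (3/2)·(-1)^n + (1/2)·1^n.
At n = 12: a_12 = 2.

2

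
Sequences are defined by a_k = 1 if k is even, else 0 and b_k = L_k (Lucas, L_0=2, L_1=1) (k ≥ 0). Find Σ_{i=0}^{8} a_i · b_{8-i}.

Write out a_i and b_{8-i} for i = 0,…,8 and sum the products.
Σ = 1·47 + 0·29 + 1·18 + 0·11 + 1·7 + 0·4 + 1·3 + 0·1 + 1·2 = 77.

77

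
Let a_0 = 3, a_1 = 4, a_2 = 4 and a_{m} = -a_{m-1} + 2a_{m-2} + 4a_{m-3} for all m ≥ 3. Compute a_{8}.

168

The ordinary generating function has denominator 1 + t - 2t^2 - 4t^3.
Iterating the recurrence: a_0,…,a_{8} = 3, 4, 4, 16, 8, 40, 40, 72, 168.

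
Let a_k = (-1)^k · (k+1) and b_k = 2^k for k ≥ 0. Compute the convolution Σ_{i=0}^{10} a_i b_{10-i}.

459

This is [x^10] in the product of the two ordinary generating functions.
Σ = 1·1024 − 2·512 + 3·256 − 4·128 + 5·64 − 6·32 + 7·16 − 8·8 + 9·4 − 10·2 + 11·1 = 459.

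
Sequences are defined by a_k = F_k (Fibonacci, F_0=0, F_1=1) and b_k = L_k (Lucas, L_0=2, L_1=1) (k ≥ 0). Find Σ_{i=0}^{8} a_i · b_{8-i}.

189

Write out a_i and b_{8-i} for i = 0,…,8 and sum the products.
Σ = 0·47 + 1·29 + 1·18 + 2·11 + 3·7 + 5·4 + 8·3 + 13·1 + 21·2 = 189.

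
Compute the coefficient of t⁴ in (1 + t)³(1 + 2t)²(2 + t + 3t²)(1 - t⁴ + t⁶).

(1 + t)³ has coefficients 1,3,3,1 for degrees 0…3.
(1 + 2t)² has coefficients 1,4,4,0,0 for degrees 0…4.
Multiplying by (2 + t + 3t²) gives running coefficients 2,9,15,16,12 for degrees 0…4.
Finally multiplying by (1 - t⁴ + t⁶), the product of all factors after the first has coefficients 2,9,15,16,10 for degrees 0…4.
[t⁴] = 1·10 + 3·16 + 3·15 + 1·9 = 112.

112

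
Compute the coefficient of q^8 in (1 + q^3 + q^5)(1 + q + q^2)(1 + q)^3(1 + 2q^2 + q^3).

39

(1 + q^3 + q^5) has coefficients 1,0,0,1,0,1 for degrees 0…5.
(1 + q + q^2) has coefficients 1,1,1,0,0,0,0,0,0 for degrees 0…8.
Multiplying by (1 + q)^3 gives running coefficients 1,4,7,7,4,1,0,0,0 for degrees 0…8.
Finally multiplying by (1 + 2q^2 + q^3), the product of all factors after the first has coefficients 1,4,9,16,22,22,15,6,1 for degrees 0…8.
[q^8] = 1·1 + 1·22 + 1·16 = 39.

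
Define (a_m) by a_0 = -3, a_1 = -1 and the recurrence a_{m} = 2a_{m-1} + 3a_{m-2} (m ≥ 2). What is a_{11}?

The ordinary generating function has denominator 1 - 2x - 3x^2.
Iterating the recurrence: a_0,…,a_{11} = -3, -1, -11, -25, -83, -241, -731, -2185, -6563, -19681, -59051, -177145.

-177145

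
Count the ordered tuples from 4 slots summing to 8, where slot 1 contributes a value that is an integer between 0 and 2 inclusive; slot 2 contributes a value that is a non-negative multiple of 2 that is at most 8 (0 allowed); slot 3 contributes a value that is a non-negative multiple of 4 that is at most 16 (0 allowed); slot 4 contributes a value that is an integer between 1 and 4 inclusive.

The generating function for the choices is (1 + t + t^2)·(1 + t^2 + t^4 + t^6 + t^8)·(1 + t^4 + t^8 + t^12 + t^16)·(t + t^2 + t^3 + t^4); the count is [t^8].
(1 + t + t^2) has coefficients 1,1,1 for degrees 0…2.
(1 + t^2 + t^4 + t^6 + t^8) has coefficients 1,0,1,0,1,0,1,0,1 for degrees 0…8.
Multiplying by (1 + t^4 + t^8 + t^12 + t^16) gives running coefficients 1,0,1,0,2,0,2,0,3 for degrees 0…8.
Finally multiplying by (t + t^2 + t^3 + t^4), the product of all factors after the first has coefficients 0,1,1,2,2,3,3,4,4 for degrees 0…8.
[t^8] = 1·4 + 1·4 + 1·3 = 11.

11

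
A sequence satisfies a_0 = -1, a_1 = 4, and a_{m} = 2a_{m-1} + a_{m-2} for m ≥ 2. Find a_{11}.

20586

The ordinary generating function has denominator 1 - 2q - q^2.
Iterating the recurrence: a_0,…,a_{11} = -1, 4, 7, 18, 43, 104, 251, 606, 1463, 3532, 8527, 20586.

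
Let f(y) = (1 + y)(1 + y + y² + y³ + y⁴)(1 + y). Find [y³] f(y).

(1 + y) has coefficients 1,1 for degrees 0…1.
(1 + y + y² + y³ + y⁴) has coefficients 1,1,1,1 for degrees 0…3.
Finally multiplying by (1 + y), the product of all factors after the first has coefficients 1,2,2,2 for degrees 0…3.
[y³] = 1·2 + 1·2 = 4.

4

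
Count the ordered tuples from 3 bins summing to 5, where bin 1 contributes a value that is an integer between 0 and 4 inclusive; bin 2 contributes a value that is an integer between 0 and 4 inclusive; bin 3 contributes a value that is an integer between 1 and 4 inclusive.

14

The generating function for the choices is (1 + t + t^2 + t^3 + t^4)·(1 + t + t^2 + t^3 + t^4)·(t + t^2 + t^3 + t^4); the count is [t^5].
(1 + t + t^2 + t^3 + t^4) has coefficients 1,1,1,1,1 for degrees 0…4.
(1 + t + t^2 + t^3 + t^4) has coefficients 1,1,1,1,1,0 for degrees 0…5.
Finally multiplying by (t + t^2 + t^3 + t^4), the product of all factors after the first has coefficients 0,1,2,3,4,4 for degrees 0…5.
[t^5] = 1·4 + 1·4 + 1·3 + 1·2 + 1·1 = 14.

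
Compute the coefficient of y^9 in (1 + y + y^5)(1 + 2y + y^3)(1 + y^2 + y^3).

2

(1 + y + y^5) has coefficients 1,1,0,0,0,1 for degrees 0…5.
(1 + 2y + y^3) has coefficients 1,2,0,1,0,0,0,0,0,0 for degrees 0…9.
Finally multiplying by (1 + y^2 + y^3), the product of all factors after the first has coefficients 1,2,1,4,2,1,1,0,0,0 for degrees 0…9.
[y^9] = 1·0 + 1·0 + 1·2 = 2.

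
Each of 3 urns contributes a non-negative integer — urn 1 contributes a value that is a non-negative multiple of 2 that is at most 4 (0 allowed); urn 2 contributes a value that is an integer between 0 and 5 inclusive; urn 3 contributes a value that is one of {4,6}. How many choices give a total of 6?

3

The generating function for the choices is (1 + y^2 + y^4)·(1 + y + y^2 + y^3 + y^4 + y^5)·(y^4 + y^6); the count is [y^6].
(1 + y^2 + y^4) has coefficients 1,0,1,0,1 for degrees 0…4.
(1 + y + y^2 + y^3 + y^4 + y^5) has coefficients 1,1,1,1,1,1,0 for degrees 0…6.
Finally multiplying by (y^4 + y^6), the product of all factors after the first has coefficients 0,0,0,0,1,1,2 for degrees 0…6.
[y^6] = 1·2 + 1·1 + 1·0 = 3.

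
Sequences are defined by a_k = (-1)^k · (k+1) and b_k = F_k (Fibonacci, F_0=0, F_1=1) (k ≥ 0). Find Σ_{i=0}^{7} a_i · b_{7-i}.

Write out a_i and b_{7-i} for i = 0,…,7 and sum the products.
Σ = 1·13 − 2·8 + 3·5 − 4·3 + 5·2 − 6·1 + 7·1 − 8·0 = 11.

11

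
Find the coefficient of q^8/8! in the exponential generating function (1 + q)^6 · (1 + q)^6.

The EGF product rule gives c_8 = Σ_{k_1+k_2=8} C(8; k_1,k_2) · ∏ g_i(k_i), where (1+q)^6 gives the falling factorial (6)_k; (1+q)^6 gives the falling factorial (6)_k.
g_1(k) for k = 0…8: 1, 6, 30, 120, 360, 720, 720, 0, 0.
g_2(k) for k = 0…8: 1, 6, 30, 120, 360, 720, 720, 0, 0.
c_8 = Σ_k C(8,k)·g_1(k)·g_2(8−k) = 28·30·720 + 56·120·720 + 70·360·360 + 56·720·120 + 28·720·30 = 604800 + 4838400 + 9072000 + 4838400 + 604800 = 19958400.

19958400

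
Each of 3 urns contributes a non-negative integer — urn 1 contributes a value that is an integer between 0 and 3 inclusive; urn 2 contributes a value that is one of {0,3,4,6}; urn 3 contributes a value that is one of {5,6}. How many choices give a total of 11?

The generating function for the choices is (1 + z + z^2 + z^3)·(1 + z^3 + z^4 + z^6)·(z^5 + z^6); the count is [z^11].
(1 + z + z^2 + z^3) has coefficients 1,1,1,1 for degrees 0…3.
(1 + z^3 + z^4 + z^6) has coefficients 1,0,0,1,1,0,1,0,0,0,0,0 for degrees 0…11.
Finally multiplying by (z^5 + z^6), the product of all factors after the first has coefficients 0,0,0,0,0,1,1,0,1,2,1,1 for degrees 0…11.
[z^11] = 1·1 + 1·1 + 1·2 + 1·1 = 5.

5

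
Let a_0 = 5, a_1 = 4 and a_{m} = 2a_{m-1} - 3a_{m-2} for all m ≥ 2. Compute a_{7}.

202

The ordinary generating function has denominator 1 - 2q + 3q^2.
Iterating the recurrence: a_0,…,a_{7} = 5, 4, -7, -26, -31, 16, 125, 202.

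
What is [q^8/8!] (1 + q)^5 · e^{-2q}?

4096

The EGF product rule gives c_8 = Σ_{k_1+k_2=8} C(8; k_1,k_2) · ∏ g_i(k_i), where (1+q)^5 gives the falling factorial (5)_k; e^{-2q} gives (-2)^k.
g_1(k) for k = 0…8: 1, 5, 20, 60, 120, 120, 0, 0, 0.
g_2(k) for k = 0…8: 1, -2, 4, -8, 16, -32, 64, -128, 256.
c_8 = Σ_k C(8,k)·g_1(k)·g_2(8−k) = 1·1·256 + 8·5·(-128) + 28·20·64 + 56·60·(-32) + 70·120·16 + 56·120·(-8) = 256 − 5120 + 35840 − 107520 + 134400 − 53760 = 4096.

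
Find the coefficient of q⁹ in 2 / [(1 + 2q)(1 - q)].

-682

Partial fractions give a closed form: a_n = (4/3)·(-2)^n + (2/3)·1^n.
At n = 9: a_9 = -682.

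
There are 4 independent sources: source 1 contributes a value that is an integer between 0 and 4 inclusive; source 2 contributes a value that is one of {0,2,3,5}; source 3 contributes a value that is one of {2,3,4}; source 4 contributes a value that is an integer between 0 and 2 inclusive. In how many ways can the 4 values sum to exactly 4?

The generating function for the choices is (1 + x + x² + x³ + x⁴)·(1 + x² + x³ + x⁵)·(x² + x³ + x⁴)·(1 + x + x²); the count is [x⁴].
(1 + x + x² + x³ + x⁴) has coefficients 1,1,1,1,1 for degrees 0…4.
(1 + x² + x³ + x⁵) has coefficients 1,0,1,1,0 for degrees 0…4.
Multiplying by (x² + x³ + x⁴) gives running coefficients 0,0,1,1,2 for degrees 0…4.
Finally multiplying by (1 + x + x²), the product of all factors after the first has coefficients 0,0,1,2,4 for degrees 0…4.
[x⁴] = 1·4 + 1·2 + 1·1 + 1·0 + 1·0 = 7.

7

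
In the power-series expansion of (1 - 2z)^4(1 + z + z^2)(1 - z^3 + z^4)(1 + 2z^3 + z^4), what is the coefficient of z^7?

(1 - 2z)^4 has coefficients 1,-8,24,-32,16 for degrees 0…4.
(1 + z + z^2) has coefficients 1,1,1,0,0,0,0,0 for degrees 0…7.
Multiplying by (1 - z^3 + z^4) gives running coefficients 1,1,1,-1,0,0,1,0 for degrees 0…7.
Finally multiplying by (1 + 2z^3 + z^4), the product of all factors after the first has coefficients 1,1,1,1,3,3,0,-1 for degrees 0…7.
[z^7] = 1·(-1) − 8·0 + 24·3 − 32·3 + 16·1 = -9.

-9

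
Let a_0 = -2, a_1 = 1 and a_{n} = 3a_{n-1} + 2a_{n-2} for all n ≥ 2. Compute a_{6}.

The ordinary generating function has denominator 1 - 3q - 2q^2.
Iterating the recurrence: a_0,…,a_{6} = -2, 1, -1, -1, -5, -17, -61.

-61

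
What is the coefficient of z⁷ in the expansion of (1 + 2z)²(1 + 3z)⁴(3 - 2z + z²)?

(1 + 2z)² has coefficients 1,4,4 for degrees 0…2.
(1 + 3z)⁴ has coefficients 1,12,54,108,81,0,0,0 for degrees 0…7.
Finally multiplying by (3 - 2z + z²), the product of all factors after the first has coefficients 3,34,139,228,81,-54,81,0 for degrees 0…7.
[z⁷] = 1·0 + 4·81 + 4·(-54) = 108.

108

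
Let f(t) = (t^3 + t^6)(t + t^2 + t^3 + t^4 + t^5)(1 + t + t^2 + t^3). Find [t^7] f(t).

5

(t^3 + t^6) has coefficients 0,0,0,1,0,0,1 for degrees 0…6.
(t + t^2 + t^3 + t^4 + t^5) has coefficients 0,1,1,1,1,1,0,0 for degrees 0…7.
Finally multiplying by (1 + t + t^2 + t^3), the product of all factors after the first has coefficients 0,1,2,3,4,4,3,2 for degrees 0…7.
[t^7] = 1·4 + 1·1 = 5.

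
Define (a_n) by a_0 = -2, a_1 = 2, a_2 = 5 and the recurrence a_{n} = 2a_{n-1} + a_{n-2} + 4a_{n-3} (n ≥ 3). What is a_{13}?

The ordinary generating function has denominator 1 - 2q - q^2 - 4q^3.
Iterating the recurrence: a_0,…,a_{13} = -2, 2, 5, 4, 21, 66, 169, 488, 1409, 3982, 11325, 32268, 91789, 261146.

261146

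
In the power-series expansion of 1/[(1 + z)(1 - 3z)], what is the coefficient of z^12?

398581

Partial fractions give a closed form: a_n = (1/4)·(-1)^n + (3/4)·3^n.
At n = 12: a_12 = 398581.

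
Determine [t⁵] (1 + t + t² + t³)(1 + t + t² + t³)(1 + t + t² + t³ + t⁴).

14

(1 + t + t² + t³) has coefficients 1,1,1,1 for degrees 0…3.
(1 + t + t² + t³) has coefficients 1,1,1,1,0,0 for degrees 0…5.
Finally multiplying by (1 + t + t² + t³ + t⁴), the product of all factors after the first has coefficients 1,2,3,4,4,3 for degrees 0…5.
[t⁵] = 1·3 + 1·4 + 1·4 + 1·3 = 14.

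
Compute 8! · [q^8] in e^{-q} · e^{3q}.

The EGF product rule gives c_8 = Σ_{k_1+k_2=8} C(8; k_1,k_2) · ∏ g_i(k_i), where e^{-q} gives (-1)^k; e^{3q} gives (3)^k.
g_1(k) for k = 0…8: 1, -1, 1, -1, 1, -1, 1, -1, 1.
g_2(k) for k = 0…8: 1, 3, 9, 27, 81, 243, 729, 2187, 6561.
c_8 = Σ_k C(8,k)·g_1(k)·g_2(8−k) = 1·1·6561 + 8·(-1)·2187 + 28·1·729 + 56·(-1)·243 + 70·1·81 + 56·(-1)·27 + 28·1·9 + 8·(-1)·3 + 1·1·1 = 6561 − 17496 + 20412 − 13608 + 5670 − 1512 + 252 − 24 + 1 = 256.

256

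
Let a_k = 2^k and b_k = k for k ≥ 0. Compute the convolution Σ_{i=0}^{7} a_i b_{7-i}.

247

The convolution is the x^7 coefficient of A(x)B(x).
Σ = 1·7 + 2·6 + 4·5 + 8·4 + 16·3 + 32·2 + 64·1 + 128·0 = 247.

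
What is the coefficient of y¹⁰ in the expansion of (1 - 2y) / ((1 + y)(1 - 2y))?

The denominator gives the recurrence a_n = a_(n−1) + 2a_(n−2) for n ≥ 2; the numerator fixes a_0 = 1, a_1 = -1.
Iterating: 1, -1, 1, -1, 1, -1, 1, -1, 1, -1, 1, so a_10 = 1.

1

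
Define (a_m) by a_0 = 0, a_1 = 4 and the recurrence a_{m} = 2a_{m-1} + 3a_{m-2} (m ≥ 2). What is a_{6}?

The ordinary generating function has denominator 1 - 2t - 3t^2.
Iterating the recurrence: a_0,…,a_{6} = 0, 4, 8, 28, 80, 244, 728.

728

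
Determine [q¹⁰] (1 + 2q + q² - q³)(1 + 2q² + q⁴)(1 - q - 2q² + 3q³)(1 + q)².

(1 + 2q + q² - q³) has coefficients 1,2,1,-1 for degrees 0…3.
(1 + 2q² + q⁴) has coefficients 1,0,2,0,1,0,0,0,0,0,0 for degrees 0…10.
Multiplying by (1 - q - 2q² + 3q³) gives running coefficients 1,-1,0,1,-3,5,-2,3,0,0,0 for degrees 0…10.
Finally multiplying by (1 + q)², the product of all factors after the first has coefficients 1,1,-1,0,-1,0,5,4,4,3,0 for degrees 0…10.
[q¹⁰] = 1·0 + 2·3 + 1·4 − 1·4 = 6.

6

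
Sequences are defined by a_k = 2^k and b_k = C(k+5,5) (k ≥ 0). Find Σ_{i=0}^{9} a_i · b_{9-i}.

The convolution is the x^9 coefficient of A(x)B(x).
Σ = 1·2002 + 2·1287 + 4·792 + 8·462 + 16·252 + 32·126 + 64·56 + 128·21 + 256·6 + 512·1 = 27824.

27824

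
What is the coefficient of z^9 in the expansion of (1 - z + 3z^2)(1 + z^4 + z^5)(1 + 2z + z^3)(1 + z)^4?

87

(1 - z + 3z^2) has coefficients 1,-1,3 for degrees 0…2.
(1 + z^4 + z^5) has coefficients 1,0,0,0,1,1,0,0,0,0 for degrees 0…9.
Multiplying by (1 + 2z + z^3) gives running coefficients 1,2,0,1,1,3,2,1,1,0 for degrees 0…9.
Finally multiplying by (1 + z)^4, the product of all factors after the first has coefficients 1,6,14,17,14,15,24,32,30,21 for degrees 0…9.
[z^9] = 1·21 − 1·30 + 3·32 = 87.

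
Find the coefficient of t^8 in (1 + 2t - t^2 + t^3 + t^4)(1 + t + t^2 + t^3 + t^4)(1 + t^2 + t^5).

(1 + 2t - t^2 + t^3 + t^4) has coefficients 1,2,-1,1,1 for degrees 0…4.
(1 + t + t^2 + t^3 + t^4) has coefficients 1,1,1,1,1,0,0,0,0 for degrees 0…8.
Finally multiplying by (1 + t^2 + t^5), the product of all factors after the first has coefficients 1,1,2,2,2,2,2,1,1 for degrees 0…8.
[t^8] = 1·1 + 2·1 − 1·2 + 1·2 + 1·2 = 5.

5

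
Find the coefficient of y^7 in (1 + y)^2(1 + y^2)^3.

(1 + y)^2 has coefficients 1,2,1 for degrees 0…2.
(1 + y^2)^3 has coefficients 1,0,3,0,3,0,1,0 for degrees 0…7.
[y^7] = 1·0 + 2·1 + 1·0 = 2.

2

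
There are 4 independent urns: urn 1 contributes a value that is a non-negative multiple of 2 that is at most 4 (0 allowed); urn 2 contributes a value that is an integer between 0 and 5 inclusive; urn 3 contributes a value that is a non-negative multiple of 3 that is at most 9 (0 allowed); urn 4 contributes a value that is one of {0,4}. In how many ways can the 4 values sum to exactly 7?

9

The generating function for the choices is (1 + z^2 + z^4)·(1 + z + z^2 + z^3 + z^4 + z^5)·(1 + z^3 + z^6 + z^9)·(1 + z^4); the count is [z^7].
(1 + z^2 + z^4) has coefficients 1,0,1,0,1 for degrees 0…4.
(1 + z + z^2 + z^3 + z^4 + z^5) has coefficients 1,1,1,1,1,1,0,0 for degrees 0…7.
Multiplying by (1 + z^3 + z^6 + z^9) gives running coefficients 1,1,1,2,2,2,2,2 for degrees 0…7.
Finally multiplying by (1 + z^4), the product of all factors after the first has coefficients 1,1,1,2,3,3,3,4 for degrees 0…7.
[z^7] = 1·4 + 1·3 + 1·2 = 9.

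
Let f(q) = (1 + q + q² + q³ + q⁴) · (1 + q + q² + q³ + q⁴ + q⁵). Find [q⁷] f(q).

(1 + q + q² + q³ + q⁴) has coefficients 1,1,1,1,1 for degrees 0…4.
(1 + q + q² + q³ + q⁴ + q⁵) has coefficients 1,1,1,1,1,1,0,0 for degrees 0…7.
[q⁷] = 1·0 + 1·0 + 1·1 + 1·1 + 1·1 = 3.

3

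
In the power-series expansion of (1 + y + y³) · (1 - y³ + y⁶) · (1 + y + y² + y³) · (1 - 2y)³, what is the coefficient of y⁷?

-6

(1 + y + y³) has coefficients 1,1,0,1 for degrees 0…3.
(1 - y³ + y⁶) has coefficients 1,0,0,-1,0,0,1,0 for degrees 0…7.
Multiplying by (1 + y + y² + y³) gives running coefficients 1,1,1,0,-1,-1,0,1 for degrees 0…7.
Finally multiplying by (1 - 2y)³, the product of all factors after the first has coefficients 1,-5,7,-2,3,-3,-6,-3 for degrees 0…7.
[y⁷] = 1·(-3) + 1·(-6) + 1·3 = -6.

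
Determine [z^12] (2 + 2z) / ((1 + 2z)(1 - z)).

Partial fractions give a closed form: a_n = (2/3)·(-2)^n + (4/3)·1^n.
At n = 12: a_12 = 2732.

2732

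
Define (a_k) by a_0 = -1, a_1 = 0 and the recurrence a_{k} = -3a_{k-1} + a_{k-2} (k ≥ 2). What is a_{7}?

The ordinary generating function has denominator 1 + 3x - x^2.
Iterating the recurrence: a_0,…,a_{7} = -1, 0, -1, 3, -10, 33, -109, 360.

360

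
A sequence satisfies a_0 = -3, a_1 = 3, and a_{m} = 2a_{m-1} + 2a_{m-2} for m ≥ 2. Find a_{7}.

The ordinary generating function has denominator 1 - 2q - 2q^2.
Iterating the recurrence: a_0,…,a_{7} = -3, 3, 0, 6, 12, 36, 96, 264.

264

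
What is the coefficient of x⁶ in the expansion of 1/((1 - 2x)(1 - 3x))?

The denominator gives the recurrence a_n = 5a_(n−1) − 6a_(n−2) for n ≥ 2; the numerator fixes a_0 = 1, a_1 = 5.
Iterating: 1, 5, 19, 65, 211, 665, 2059, so a_6 = 2059.

2059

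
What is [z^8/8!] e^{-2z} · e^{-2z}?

65536

The EGF product rule gives c_8 = Σ_{k_1+k_2=8} C(8; k_1,k_2) · ∏ g_i(k_i), where e^{-2z} gives (-2)^k; e^{-2z} gives (-2)^k.
g_1(k) for k = 0…8: 1, -2, 4, -8, 16, -32, 64, -128, 256.
g_2(k) for k = 0…8: 1, -2, 4, -8, 16, -32, 64, -128, 256.
c_8 = Σ_k C(8,k)·g_1(k)·g_2(8−k) = 1·1·256 + 8·(-2)·(-128) + 28·4·64 + 56·(-8)·(-32) + 70·16·16 + 56·(-32)·(-8) + 28·64·4 + 8·(-128)·(-2) + 1·256·1 = 256 + 2048 + 7168 + 14336 + 17920 + 14336 + 7168 + 2048 + 256 = 65536.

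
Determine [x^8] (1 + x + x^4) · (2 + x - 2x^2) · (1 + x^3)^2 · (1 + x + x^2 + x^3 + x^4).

(1 + x + x^4) has coefficients 1,1,0,0,1 for degrees 0…4.
(2 + x - 2x^2) has coefficients 2,1,-2,0,0,0,0,0,0 for degrees 0…8.
Multiplying by (1 + x^3)^2 gives running coefficients 2,1,-2,4,2,-4,2,1,-2 for degrees 0…8.
Finally multiplying by (1 + x + x^2 + x^3 + x^4), the product of all factors after the first has coefficients 2,3,1,5,7,1,2,5,-1 for degrees 0…8.
[x^8] = 1·(-1) + 1·5 + 1·7 = 11.

11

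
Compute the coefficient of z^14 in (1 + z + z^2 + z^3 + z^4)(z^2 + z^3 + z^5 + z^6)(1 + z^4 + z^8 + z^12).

6

(1 + z + z^2 + z^3 + z^4) has coefficients 1,1,1,1,1 for degrees 0…4.
(z^2 + z^3 + z^5 + z^6) has coefficients 0,0,1,1,0,1,1,0,0,0,0,0,0,0,0 for degrees 0…14.
Finally multiplying by (1 + z^4 + z^8 + z^12), the product of all factors after the first has coefficients 0,0,1,1,0,1,2,1,0,1,2,1,0,1,2 for degrees 0…14.
[z^14] = 1·2 + 1·1 + 1·0 + 1·1 + 1·2 = 6.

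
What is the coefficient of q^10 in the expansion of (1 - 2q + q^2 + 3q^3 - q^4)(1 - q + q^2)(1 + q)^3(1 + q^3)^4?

(1 - 2q + q^2 + 3q^3 - q^4) has coefficients 1,-2,1,3,-1 for degrees 0…4.
(1 - q + q^2) has coefficients 1,-1,1,0,0,0,0,0,0,0,0 for degrees 0…10.
Multiplying by (1 + q)^3 gives running coefficients 1,2,1,1,2,1,0,0,0,0,0 for degrees 0…10.
Finally multiplying by (1 + q^3)^4, the product of all factors after the first has coefficients 1,2,1,5,10,5,10,20,10,10,20 for degrees 0…10.
[q^10] = 1·20 − 2·10 + 1·10 + 3·20 − 1·10 = 60.

60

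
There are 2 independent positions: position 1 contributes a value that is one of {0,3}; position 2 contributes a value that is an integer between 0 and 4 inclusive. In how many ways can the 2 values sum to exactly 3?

The generating function for the choices is (1 + q³)·(1 + q + q² + q³ + q⁴); the count is [q³].
(1 + q³) has coefficients 1,0,0,1 for degrees 0…3.
(1 + q + q² + q³ + q⁴) has coefficients 1,1,1,1 for degrees 0…3.
[q³] = 1·1 + 1·1 = 2.

2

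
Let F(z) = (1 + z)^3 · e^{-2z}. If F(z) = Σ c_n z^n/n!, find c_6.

The EGF product rule gives c_6 = Σ_{k_1+k_2=6} C(6; k_1,k_2) · ∏ g_i(k_i), where (1+z)^3 gives the falling factorial (3)_k; e^{-2z} gives (-2)^k.
g_1(k) for k = 0…6: 1, 3, 6, 6, 0, 0, 0.
g_2(k) for k = 0…6: 1, -2, 4, -8, 16, -32, 64.
c_6 = Σ_k C(6,k)·g_1(k)·g_2(6−k) = 1·1·64 + 6·3·(-32) + 15·6·16 + 20·6·(-8) = 64 − 576 + 1440 − 960 = -32.

-32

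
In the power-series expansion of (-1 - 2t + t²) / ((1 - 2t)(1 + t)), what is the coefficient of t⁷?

The denominator gives the recurrence a_n = a_(n−1) + 2a_(n−2) for n ≥ 3; the numerator fixes a_0 = -1, a_1 = -3, a_2 = -4.
Iterating: -1, -3, -4, -10, -18, -38, -74, -150, so a_7 = -150.

-150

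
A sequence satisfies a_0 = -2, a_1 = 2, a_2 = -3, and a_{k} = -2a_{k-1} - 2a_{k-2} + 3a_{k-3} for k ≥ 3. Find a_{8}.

The ordinary generating function has denominator 1 + 2q + 2q^2 - 3q^3.
Iterating the recurrence: a_0,…,a_{8} = -2, 2, -3, -4, 20, -41, 30, 82, -347.

-347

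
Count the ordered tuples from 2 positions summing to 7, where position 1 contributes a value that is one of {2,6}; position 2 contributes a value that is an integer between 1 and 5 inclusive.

The generating function for the choices is (q² + q⁶)·(q + q² + q³ + q⁴ + q⁵); the count is [q⁷].
(q² + q⁶) has coefficients 0,0,1,0,0,0,1 for degrees 0…6.
(q + q² + q³ + q⁴ + q⁵) has coefficients 0,1,1,1,1,1,0,0 for degrees 0…7.
[q⁷] = 1·1 + 1·1 = 2.

2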